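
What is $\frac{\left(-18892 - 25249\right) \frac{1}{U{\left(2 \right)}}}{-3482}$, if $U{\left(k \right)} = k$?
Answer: $\frac{44141}{6964} \approx 6.3385$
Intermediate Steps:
$\frac{\left(-18892 - 25249\right) \frac{1}{U{\left(2 \right)}}}{-3482} = \frac{\left(-18892 - 25249\right) \frac{1}{2}}{-3482} = \left(-44141\right) \frac{1}{2} \left(- \frac{1}{3482}\right) = \left(- \frac{44141}{2}\right) \left(- \frac{1}{3482}\right) = \frac{44141}{6964}$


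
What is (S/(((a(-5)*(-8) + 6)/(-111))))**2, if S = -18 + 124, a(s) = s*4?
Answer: 34609689/6889 ≈ 5023.9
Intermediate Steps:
a(s) = 4*s
S = 106
(S/(((a(-5)*(-8) + 6)/(-111))))**2 = (106/((((4*(-5))*(-8) + 6)/(-111))))**2 = (106/(((-20*(-8) + 6)*(-1/111))))**2 = (106/(((160 + 6)*(-1/111))))**2 = (106/((166*(-1/111))))**2 = (106/(-166/111))**2 = (106*(-111/166))**2 = (-5883/83)**2 = 34609689/6889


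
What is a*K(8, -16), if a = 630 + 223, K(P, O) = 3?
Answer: 2559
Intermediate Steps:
a = 853
a*K(8, -16) = 853*3 = 2559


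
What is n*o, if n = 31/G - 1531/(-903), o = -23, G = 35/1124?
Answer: -103558213/4515 ≈ -22936.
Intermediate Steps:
G = 35/1124 (G = 35*(1/1124) = 35/1124 ≈ 0.031139)
n = 4502531/4515 (n = 31/(35/1124) - 1531/(-903) = 31*(1124/35) - 1531*(-1/903) = 34844/35 + 1531/903 = 4502531/4515 ≈ 997.24)
n*o = (4502531/4515)*(-23) = -103558213/4515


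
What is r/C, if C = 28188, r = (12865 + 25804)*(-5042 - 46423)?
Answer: -663366695/9396 ≈ -70601.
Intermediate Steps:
r = -1990100085 (r = 38669*(-51465) = -1990100085)
r/C = -1990100085/28188 = -1990100085*1/28188 = -663366695/9396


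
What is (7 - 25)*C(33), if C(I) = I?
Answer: -594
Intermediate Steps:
(7 - 25)*C(33) = (7 - 25)*33 = -18*33 = -594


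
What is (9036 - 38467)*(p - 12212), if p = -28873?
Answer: 1209172635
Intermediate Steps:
(9036 - 38467)*(p - 12212) = (9036 - 38467)*(-28873 - 12212) = -29431*(-41085) = 1209172635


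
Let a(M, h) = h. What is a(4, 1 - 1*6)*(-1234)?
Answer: 6170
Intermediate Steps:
a(4, 1 - 1*6)*(-1234) = (1 - 1*6)*(-1234) = (1 - 6)*(-1234) = -5*(-1234) = 6170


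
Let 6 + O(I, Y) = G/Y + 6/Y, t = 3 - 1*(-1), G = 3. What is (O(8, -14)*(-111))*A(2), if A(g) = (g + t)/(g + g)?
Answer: 30969/28 ≈ 1106.0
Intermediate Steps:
t = 4 (t = 3 + 1 = 4)
O(I, Y) = -6 + 9/Y (O(I, Y) = -6 + (3/Y + 6/Y) = -6 + 9/Y)
A(g) = (4 + g)/(2*g) (A(g) = (g + 4)/(g + g) = (4 + g)/((2*g)) = (4 + g)*(1/(2*g)) = (4 + g)/(2*g))
(O(8, -14)*(-111))*A(2) = ((-6 + 9/(-14))*(-111))*((1/2)*(4 + 2)/2) = ((-6 + 9*(-1/14))*(-111))*((1/2)*(1/2)*6) = ((-6 - 9/14)*(-111))*(3/2) = -93/14*(-111)*(3/2) = (10323/14)*(3/2) = 30969/28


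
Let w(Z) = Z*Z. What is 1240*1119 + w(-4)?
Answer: 1387576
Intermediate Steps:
w(Z) = Z**2
1240*1119 + w(-4) = 1240*1119 + (-4)**2 = 1387560 + 16 = 1387576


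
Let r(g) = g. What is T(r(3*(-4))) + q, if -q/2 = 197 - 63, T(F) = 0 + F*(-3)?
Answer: -232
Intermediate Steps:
T(F) = -3*F (T(F) = 0 - 3*F = -3*F)
q = -268 (q = -2*(197 - 63) = -2*134 = -268)
T(r(3*(-4))) + q = -9*(-4) - 268 = -3*(-12) - 268 = 36 - 268 = -232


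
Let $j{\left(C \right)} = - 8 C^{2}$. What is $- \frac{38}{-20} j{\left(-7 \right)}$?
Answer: $- \frac{3724}{5} \approx -744.8$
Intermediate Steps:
$- \frac{38}{-20} j{\left(-7 \right)} = - \frac{38}{-20} \left(- 8 \left(-7\right)^{2}\right) = \left(-38\right) \left(- \frac{1}{20}\right) \left(\left(-8\right) 49\right) = \frac{19}{10} \left(-392\right) = - \frac{3724}{5}$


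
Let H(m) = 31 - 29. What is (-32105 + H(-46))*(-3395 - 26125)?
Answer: 947680560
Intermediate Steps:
H(m) = 2
(-32105 + H(-46))*(-3395 - 26125) = (-32105 + 2)*(-3395 - 26125) = -32103*(-29520) = 947680560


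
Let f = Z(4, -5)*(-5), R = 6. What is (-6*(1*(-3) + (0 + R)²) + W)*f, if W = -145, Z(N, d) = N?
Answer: 6860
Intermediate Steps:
f = -20 (f = 4*(-5) = -20)
(-6*(1*(-3) + (0 + R)²) + W)*f = (-6*(1*(-3) + (0 + 6)²) - 145)*(-20) = (-6*(-3 + 6²) - 145)*(-20) = (-6*(-3 + 36) - 145)*(-20) = (-6*33 - 145)*(-20) = (-198 - 145)*(-20) = -343*(-20) = 6860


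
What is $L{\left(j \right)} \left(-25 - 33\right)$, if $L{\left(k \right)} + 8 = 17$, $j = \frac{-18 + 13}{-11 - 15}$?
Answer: $-522$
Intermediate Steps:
$j = \frac{5}{26}$ ($j = - \frac{5}{-26} = \left(-5\right) \left(- \frac{1}{26}\right) = \frac{5}{26} \approx 0.19231$)
$L{\left(k \right)} = 9$ ($L{\left(k \right)} = -8 + 17 = 9$)
$L{\left(j \right)} \left(-25 - 33\right) = 9 \left(-25 - 33\right) = 9 \left(-58\right) = -522$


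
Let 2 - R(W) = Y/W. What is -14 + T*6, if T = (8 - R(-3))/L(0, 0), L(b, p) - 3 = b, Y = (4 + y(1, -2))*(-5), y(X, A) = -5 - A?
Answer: 4/3 ≈ 1.3333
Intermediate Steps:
Y = -5 (Y = (4 + (-5 - 1*(-2)))*(-5) = (4 + (-5 + 2))*(-5) = (4 - 3)*(-5) = 1*(-5) = -5)
L(b, p) = 3 + b
R(W) = 2 + 5/W (R(W) = 2 - (-5)/W = 2 + 5/W)
T = 23/9 (T = (8 - (2 + 5/(-3)))/(3 + 0) = (8 - (2 + 5*(-⅓)))/3 = (8 - (2 - 5/3))*(⅓) = (8 - 1*⅓)*(⅓) = (8 - ⅓)*(⅓) = (23/3)*(⅓) = 23/9 ≈ 2.5556)
-14 + T*6 = -14 + (23/9)*6 = -14 + 46/3 = 4/3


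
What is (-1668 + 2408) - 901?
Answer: -161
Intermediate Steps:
(-1668 + 2408) - 901 = 740 - 901 = -161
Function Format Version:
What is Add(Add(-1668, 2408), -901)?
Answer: -161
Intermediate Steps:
Add(Add(-1668, 2408), -901) = Add(740, -901) = -161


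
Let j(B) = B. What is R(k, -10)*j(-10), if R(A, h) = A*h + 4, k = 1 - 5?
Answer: -440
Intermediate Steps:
k = -4
R(A, h) = 4 + A*h
R(k, -10)*j(-10) = (4 - 4*(-10))*(-10) = (4 + 40)*(-10) = 44*(-10) = -440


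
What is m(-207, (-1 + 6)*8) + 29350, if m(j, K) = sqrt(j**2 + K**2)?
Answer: 29350 + sqrt(44449) ≈ 29561.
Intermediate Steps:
m(j, K) = sqrt(K**2 + j**2)
m(-207, (-1 + 6)*8) + 29350 = sqrt(((-1 + 6)*8)**2 + (-207)**2) + 29350 = sqrt((5*8)**2 + 42849) + 29350 = sqrt(40**2 + 42849) + 29350 = sqrt(1600 + 42849) + 29350 = sqrt(44449) + 29350 = 29350 + sqrt(44449)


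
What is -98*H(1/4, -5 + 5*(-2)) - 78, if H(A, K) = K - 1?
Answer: 1490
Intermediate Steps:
H(A, K) = -1 + K
-98*H(1/4, -5 + 5*(-2)) - 78 = -98*(-1 + (-5 + 5*(-2))) - 78 = -98*(-1 + (-5 - 10)) - 78 = -98*(-1 - 15) - 78 = -98*(-16) - 78 = 1568 - 78 = 1490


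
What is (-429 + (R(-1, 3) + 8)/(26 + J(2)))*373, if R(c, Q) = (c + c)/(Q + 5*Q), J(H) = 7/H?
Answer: -84916061/531 ≈ -1.5992e+5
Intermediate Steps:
R(c, Q) = c/(3*Q) (R(c, Q) = (2*c)/((6*Q)) = (2*c)*(1/(6*Q)) = c/(3*Q))
(-429 + (R(-1, 3) + 8)/(26 + J(2)))*373 = (-429 + ((⅓)*(-1)/3 + 8)/(26 + 7/2))*373 = (-429 + ((⅓)*(-1)*(⅓) + 8)/(26 + 7*(½)))*373 = (-429 + (-⅑ + 8)/(26 + 7/2))*373 = (-429 + 71/(9*(59/2)))*373 = (-429 + (71/9)*(2/59))*373 = (-429 + 142/531)*373 = -227657/531*373 = -84916061/531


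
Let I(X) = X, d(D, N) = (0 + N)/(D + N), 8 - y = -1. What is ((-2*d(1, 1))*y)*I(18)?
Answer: -162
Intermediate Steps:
y = 9 (y = 8 - 1*(-1) = 8 + 1 = 9)
d(D, N) = N/(D + N)
((-2*d(1, 1))*y)*I(18) = (-2/(1 + 1)*9)*18 = (-2/2*9)*18 = (-2*1/2*9)*18 = -1*9*18 = -9*18 = -162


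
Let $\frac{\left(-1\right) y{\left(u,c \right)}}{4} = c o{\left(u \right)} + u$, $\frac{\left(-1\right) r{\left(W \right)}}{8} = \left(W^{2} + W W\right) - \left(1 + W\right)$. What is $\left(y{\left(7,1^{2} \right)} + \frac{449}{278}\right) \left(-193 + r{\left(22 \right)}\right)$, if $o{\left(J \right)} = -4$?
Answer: $\frac{22382911}{278} \approx 80514.0$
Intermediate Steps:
$r{\left(W \right)} = 8 - 16 W^{2} + 8 W$ ($r{\left(W \right)} = - 8 \left(\left(W^{2} + W W\right) - \left(1 + W\right)\right) = - 8 \left(\left(W^{2} + W^{2}\right) - \left(1 + W\right)\right) = - 8 \left(2 W^{2} - \left(1 + W\right)\right) = - 8 \left(-1 - W + 2 W^{2}\right) = 8 - 16 W^{2} + 8 W$)
$y{\left(u,c \right)} = - 4 u + 16 c$ ($y{\left(u,c \right)} = - 4 \left(c \left(-4\right) + u\right) = - 4 \left(- 4 c + u\right) = - 4 \left(u - 4 c\right) = - 4 u + 16 c$)
$\left(y{\left(7,1^{2} \right)} + \frac{449}{278}\right) \left(-193 + r{\left(22 \right)}\right) = \left(\left(\left(-4\right) 7 + 16 \cdot 1^{2}\right) + \frac{449}{278}\right) \left(-193 + \left(8 - 16 \cdot 22^{2} + 8 \cdot 22\right)\right) = \left(\left(-28 + 16 \cdot 1\right) + 449 \cdot \frac{1}{278}\right) \left(-193 + \left(8 - 7744 + 176\right)\right) = \left(\left(-28 + 16\right) + \frac{449}{278}\right) \left(-193 + \left(8 - 7744 + 176\right)\right) = \left(-12 + \frac{449}{278}\right) \left(-193 - 7560\right) = \left(- \frac{2887}{278}\right) \left(-7753\right) = \frac{22382911}{278}$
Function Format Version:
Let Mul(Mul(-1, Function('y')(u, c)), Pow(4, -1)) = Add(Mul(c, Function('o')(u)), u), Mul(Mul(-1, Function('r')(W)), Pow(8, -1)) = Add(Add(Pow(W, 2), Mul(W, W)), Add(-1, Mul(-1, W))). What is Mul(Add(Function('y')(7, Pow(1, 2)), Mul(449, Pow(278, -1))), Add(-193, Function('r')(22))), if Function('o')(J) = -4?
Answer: Rational(22382911, 278) ≈ 80514.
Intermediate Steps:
Function('r')(W) = Add(8, Mul(-16, Pow(W, 2)), Mul(8, W)) (Function('r')(W) = Mul(-8, Add(Add(Pow(W, 2), Mul(W, W)), Add(-1, Mul(-1, W)))) = Mul(-8, Add(Add(Pow(W, 2), Pow(W, 2)), Add(-1, Mul(-1, W)))) = Mul(-8, Add(Mul(2, Pow(W, 2)), Add(-1, Mul(-1, W)))) = Mul(-8, Add(-1, Mul(-1, W), Mul(2, Pow(W, 2)))) = Add(8, Mul(-16, Pow(W, 2)), Mul(8, W)))
Function('y')(u, c) = Add(Mul(-4, u), Mul(16, c)) (Function('y')(u, c) = Mul(-4, Add(Mul(c, -4), u)) = Mul(-4, Add(Mul(-4, c), u)) = Mul(-4, Add(u, Mul(-4, c))) = Add(Mul(-4, u), Mul(16, c)))
Mul(Add(Function('y')(7, Pow(1, 2)), Mul(449, Pow(278, -1))), Add(-193, Function('r')(22))) = Mul(Add(Add(Mul(-4, 7), Mul(16, Pow(1, 2))), Mul(449, Pow(278, -1))), Add(-193, Add(8, Mul(-16, Pow(22, 2)), Mul(8, 22)))) = Mul(Add(Add(-28, Mul(16, 1)), Mul(449, Rational(1, 278))), Add(-193, Add(8, Mul(-16, 484), 176))) = Mul(Add(Add(-28, 16), Rational(449, 278)), Add(-193, Add(8, -7744, 176))) = Mul(Add(-12, Rational(449, 278)), Add(-193, -7560)) = Mul(Rational(-2887, 278), -7753) = Rational(22382911, 278)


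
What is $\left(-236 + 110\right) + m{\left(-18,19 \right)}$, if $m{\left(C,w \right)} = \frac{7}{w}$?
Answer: $- \frac{2387}{19} \approx -125.63$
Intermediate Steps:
$\left(-236 + 110\right) + m{\left(-18,19 \right)} = \left(-236 + 110\right) + \frac{7}{19} = -126 + 7 \cdot \frac{1}{19} = -126 + \frac{7}{19} = - \frac{2387}{19}$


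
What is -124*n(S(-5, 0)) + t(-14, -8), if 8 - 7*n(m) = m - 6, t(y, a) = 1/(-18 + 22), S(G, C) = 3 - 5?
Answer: -7929/28 ≈ -283.18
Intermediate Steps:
S(G, C) = -2
t(y, a) = 1/4
n(m) = 2 - m/7 (n(m) = 8/7 - (m - 6)/7 = 8/7 - (-6 + m)/7 = 8/7 + (6/7 - m/7) = 2 - m/7)
-124*n(S(-5, 0)) + t(-14, -8) = -124*(2 - 1/7*(-2)) + 1/4 = -124*(2 + 2/7) + 1/4 = -124*16/7 + 1/4 = -1984/7 + 1/4 = -7929/28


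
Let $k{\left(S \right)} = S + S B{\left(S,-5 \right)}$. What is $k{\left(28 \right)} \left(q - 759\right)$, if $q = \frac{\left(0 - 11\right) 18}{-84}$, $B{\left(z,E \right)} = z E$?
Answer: $2944854$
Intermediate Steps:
$B{\left(z,E \right)} = E z$
$k{\left(S \right)} = S - 5 S^{2}$ ($k{\left(S \right)} = S + S \left(- 5 S\right) = S - 5 S^{2}$)
$q = \frac{33}{14}$ ($q = \left(-11\right) 18 \left(- \frac{1}{84}\right) = \left(-198\right) \left(- \frac{1}{84}\right) = \frac{33}{14} \approx 2.3571$)
$k{\left(28 \right)} \left(q - 759\right) = 28 \left(1 - 140\right) \left(\frac{33}{14} - 759\right) = 28 \left(1 - 140\right) \left(- \frac{10593}{14}\right) = 28 \left(-139\right) \left(- \frac{10593}{14}\right) = \left(-3892\right) \left(- \frac{10593}{14}\right) = 2944854$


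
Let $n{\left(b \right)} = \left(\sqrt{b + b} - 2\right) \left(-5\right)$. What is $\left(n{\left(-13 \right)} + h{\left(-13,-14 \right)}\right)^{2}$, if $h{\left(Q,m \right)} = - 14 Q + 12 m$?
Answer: $\left(24 - 5 i \sqrt{26}\right)^{2} \approx -74.0 - 1223.8 i$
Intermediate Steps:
$n{\left(b \right)} = 10 - 5 \sqrt{2} \sqrt{b}$ ($n{\left(b \right)} = \left(\sqrt{2 b} - 2\right) \left(-5\right) = \left(\sqrt{2} \sqrt{b} - 2\right) \left(-5\right) = \left(-2 + \sqrt{2} \sqrt{b}\right) \left(-5\right) = 10 - 5 \sqrt{2} \sqrt{b}$)
$\left(n{\left(-13 \right)} + h{\left(-13,-14 \right)}\right)^{2} = \left(\left(10 - 5 \sqrt{2} \sqrt{-13}\right) + \left(\left(-14\right) \left(-13\right) + 12 \left(-14\right)\right)\right)^{2} = \left(\left(10 - 5 \sqrt{2} i \sqrt{13}\right) + \left(182 - 168\right)\right)^{2} = \left(\left(10 - 5 i \sqrt{26}\right) + 14\right)^{2} = \left(24 - 5 i \sqrt{26}\right)^{2}$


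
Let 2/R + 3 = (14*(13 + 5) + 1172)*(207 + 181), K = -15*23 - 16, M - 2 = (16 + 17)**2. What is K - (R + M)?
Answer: -802243070/552509 ≈ -1452.0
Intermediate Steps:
M = 1091 (M = 2 + (16 + 17)**2 = 2 + 33**2 = 2 + 1089 = 1091)
K = -361 (K = -345 - 16 = -361)
R = 2/552509 (R = 2/(-3 + (14*(13 + 5) + 1172)*(207 + 181)) = 2/(-3 + (14*18 + 1172)*388) = 2/(-3 + (252 + 1172)*388) = 2/(-3 + 1424*388) = 2/(-3 + 552512) = 2/552509 ≈ 3.6199e-6)
K - (R + M) = -361 - (2/552509 + 1091) = -361 - 1*602787321/552509 = -361 - 602787321/552509 = -802243070/552509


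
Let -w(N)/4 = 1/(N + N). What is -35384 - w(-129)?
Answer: -4564538/129 ≈ -35384.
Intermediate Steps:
w(N) = -2/N (w(N) = -4/(N + N) = -4*1/(2*N) = -2/N)
-35384 - w(-129) = -35384 - (-2)/(-129) = -35384 - (-2)*(-1)/129 = -35384 - 1*2/129 = -35384 - 2/129 = -4564538/129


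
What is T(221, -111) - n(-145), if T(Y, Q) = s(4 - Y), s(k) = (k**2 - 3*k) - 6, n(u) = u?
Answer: 47879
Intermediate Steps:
s(k) = -6 + k**2 - 3*k
T(Y, Q) = -18 + (4 - Y)**2 + 3*Y (T(Y, Q) = -6 + (4 - Y)**2 - 3*(4 - Y) = -6 + (4 - Y)**2 + (-12 + 3*Y) = -18 + (4 - Y)**2 + 3*Y)
T(221, -111) - n(-145) = (-2 + 221**2 - 5*221) - 1*(-145) = (-2 + 48841 - 1105) + 145 = 47734 + 145 = 47879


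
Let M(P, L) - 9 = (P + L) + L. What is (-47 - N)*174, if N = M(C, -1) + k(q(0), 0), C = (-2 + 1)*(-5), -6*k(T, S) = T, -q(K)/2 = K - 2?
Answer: -10150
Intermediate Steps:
q(K) = 4 - 2*K (q(K) = -2*(K - 2) = -2*(-2 + K) = 4 - 2*K)
k(T, S) = -T/6
C = 5 (C = -1*(-5) = 5)
M(P, L) = 9 + P + 2*L (M(P, L) = 9 + ((P + L) + L) = 9 + ((L + P) + L) = 9 + (P + 2*L) = 9 + P + 2*L)
N = 34/3 (N = (9 + 5 + 2*(-1)) - (4 - 2*0)/6 = (9 + 5 - 2) - (4 + 0)/6 = 12 - 1/6*4 = 12 - 2/3 = 34/3 ≈ 11.333)
(-47 - N)*174 = (-47 - 1*34/3)*174 = (-47 - 34/3)*174 = -175/3*174 = -10150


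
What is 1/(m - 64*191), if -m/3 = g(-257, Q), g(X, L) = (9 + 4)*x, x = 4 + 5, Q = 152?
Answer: -1/12575 ≈ -7.9523e-5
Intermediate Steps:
x = 9
g(X, L) = 117 (g(X, L) = (9 + 4)*9 = 13*9 = 117)
m = -351 (m = -3*117 = -351)
1/(m - 64*191) = 1/(-351 - 64*191) = 1/(-351 - 12224) = 1/(-12575) = -1/12575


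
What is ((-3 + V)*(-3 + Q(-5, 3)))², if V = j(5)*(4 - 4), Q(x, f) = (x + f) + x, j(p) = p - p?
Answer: 900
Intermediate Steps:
j(p) = 0
Q(x, f) = f + 2*x (Q(x, f) = (f + x) + x = f + 2*x)
V = 0 (V = 0*(4 - 4) = 0*0 = 0)
((-3 + V)*(-3 + Q(-5, 3)))² = ((-3 + 0)*(-3 + (3 + 2*(-5))))² = (-3*(-3 + (3 - 10)))² = (-3*(-3 - 7))² = (-3*(-10))² = 30² = 900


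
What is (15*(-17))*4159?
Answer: -1060545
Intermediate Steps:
(15*(-17))*4159 = -255*4159 = -1060545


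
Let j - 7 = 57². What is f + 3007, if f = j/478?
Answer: 720301/239 ≈ 3013.8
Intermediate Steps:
j = 3256 (j = 7 + 57² = 7 + 3249 = 3256)
f = 1628/239 (f = 3256/478 = 3256*(1/478) = 1628/239 ≈ 6.8117)
f + 3007 = 1628/239 + 3007 = 720301/239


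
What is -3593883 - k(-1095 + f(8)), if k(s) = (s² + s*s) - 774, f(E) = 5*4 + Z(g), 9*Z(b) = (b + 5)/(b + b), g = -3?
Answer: -4304393813/729 ≈ -5.9045e+6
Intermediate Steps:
Z(b) = (5 + b)/(18*b) (Z(b) = ((b + 5)/(b + b))/9 = ((5 + b)/((2*b)))/9 = ((5 + b)*(1/(2*b)))/9 = ((5 + b)/(2*b))/9 = (5 + b)/(18*b))
f(E) = 539/27 (f(E) = 5*4 + (1/18)*(5 - 3)/(-3) = 20 + (1/18)*(-⅓)*2 = 20 - 1/27 = 539/27)
k(s) = -774 + 2*s² (k(s) = (s² + s²) - 774 = 2*s² - 774 = -774 + 2*s²)
-3593883 - k(-1095 + f(8)) = -3593883 - (-774 + 2*(-1095 + 539/27)²) = -3593883 - (-774 + 2*(-29026/27)²) = -3593883 - (-774 + 2*(842508676/729)) = -3593883 - (-774 + 1685017352/729) = -3593883 - 1*1684453106/729 = -3593883 - 1684453106/729 = -4304393813/729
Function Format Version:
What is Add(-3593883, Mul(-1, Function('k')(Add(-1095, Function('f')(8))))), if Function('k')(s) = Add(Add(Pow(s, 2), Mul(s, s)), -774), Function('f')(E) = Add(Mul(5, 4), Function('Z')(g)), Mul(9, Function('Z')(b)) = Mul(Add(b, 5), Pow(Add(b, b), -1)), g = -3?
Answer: Rational(-4304393813, 729) ≈ -5.9045e+6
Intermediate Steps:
Function('Z')(b) = Mul(Rational(1, 18), Pow(b, -1), Add(5, b)) (Function('Z')(b) = Mul(Rational(1, 9), Mul(Add(b, 5), Pow(Add(b, b), -1))) = Mul(Rational(1, 9), Mul(Add(5, b), Pow(Mul(2, b), -1))) = Mul(Rational(1, 9), Mul(Add(5, b), Mul(Rational(1, 2), Pow(b, -1)))) = Mul(Rational(1, 9), Mul(Rational(1, 2), Pow(b, -1), Add(5, b))) = Mul(Rational(1, 18), Pow(b, -1), Add(5, b)))
Function('f')(E) = Rational(539, 27) (Function('f')(E) = Add(Mul(5, 4), Mul(Rational(1, 18), Pow(-3, -1), Add(5, -3))) = Add(20, Mul(Rational(1, 18), Rational(-1, 3), 2)) = Add(20, Rational(-1, 27)) = Rational(539, 27))
Function('k')(s) = Add(-774, Mul(2, Pow(s, 2))) (Function('k')(s) = Add(Add(Pow(s, 2), Pow(s, 2)), -774) = Add(Mul(2, Pow(s, 2)), -774) = Add(-774, Mul(2, Pow(s, 2))))
Add(-3593883, Mul(-1, Function('k')(Add(-1095, Function('f')(8))))) = Add(-3593883, Mul(-1, Add(-774, Mul(2, Pow(Add(-1095, Rational(539, 27)), 2))))) = Add(-3593883, Mul(-1, Add(-774, Mul(2, Pow(Rational(-29026, 27), 2))))) = Add(-3593883, Mul(-1, Add(-774, Mul(2, Rational(842508676, 729))))) = Add(-3593883, Mul(-1, Add(-774, Rational(1685017352, 729)))) = Add(-3593883, Mul(-1, Rational(1684453106, 729))) = Add(-3593883, Rational(-1684453106, 729)) = Rational(-4304393813, 729)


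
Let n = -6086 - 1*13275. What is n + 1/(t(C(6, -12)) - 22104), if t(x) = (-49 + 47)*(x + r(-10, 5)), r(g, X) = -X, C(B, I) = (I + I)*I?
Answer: -438913871/22670 ≈ -19361.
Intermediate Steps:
C(B, I) = 2*I² (C(B, I) = (2*I)*I = 2*I²)
t(x) = 10 - 2*x (t(x) = (-49 + 47)*(x - 1*5) = -2*(x - 5) = -2*(-5 + x) = 10 - 2*x)
n = -19361 (n = -6086 - 13275 = -19361)
n + 1/(t(C(6, -12)) - 22104) = -19361 + 1/((10 - 4*(-12)²) - 22104) = -19361 + 1/((10 - 4*144) - 22104) = -19361 + 1/((10 - 2*288) - 22104) = -19361 + 1/((10 - 576) - 22104) = -19361 + 1/(-566 - 22104) = -19361 + 1/(-22670) = -19361 - 1/22670 = -438913871/22670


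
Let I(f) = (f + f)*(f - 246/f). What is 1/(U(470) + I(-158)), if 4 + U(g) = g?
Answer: 1/49902 ≈ 2.0039e-5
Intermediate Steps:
U(g) = -4 + g
I(f) = 2*f*(f - 246/f) (I(f) = (2*f)*(f - 246/f) = 2*f*(f - 246/f))
1/(U(470) + I(-158)) = 1/((-4 + 470) + (-492 + 2*(-158)²)) = 1/(466 + (-492 + 2*24964)) = 1/(466 + (-492 + 49928)) = 1/(466 + 49436) = 1/49902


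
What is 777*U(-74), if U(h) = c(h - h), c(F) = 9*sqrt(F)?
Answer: 0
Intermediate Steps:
U(h) = 0 (U(h) = 9*sqrt(h - h) = 9*sqrt(0) = 9*0 = 0)
777*U(-74) = 777*0 = 0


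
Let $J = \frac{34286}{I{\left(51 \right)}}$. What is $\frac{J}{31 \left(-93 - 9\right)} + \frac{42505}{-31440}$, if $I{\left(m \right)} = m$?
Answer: $- \frac{8529455}{5451696} \approx -1.5646$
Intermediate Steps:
$J = \frac{34286}{51} \approx 672.27$
$\frac{J}{31 \left(-93 - 9\right)} + \frac{42505}{-31440} = \frac{34286}{51 \cdot 31 \left(-93 - 9\right)} + \frac{42505}{-31440} = \frac{34286}{51 \cdot 31 \left(-102\right)} + 42505 \left(- \frac{1}{31440}\right) = \frac{34286}{51 \left(-3162\right)} - \frac{8501}{6288} = \frac{34286}{51} \left(- \frac{1}{3162}\right) - \frac{8501}{6288} = - \frac{553}{2601} - \frac{8501}{6288} = - \frac{8529455}{5451696}$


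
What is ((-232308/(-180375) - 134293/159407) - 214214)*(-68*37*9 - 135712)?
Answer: 325120196511375292588/9584345875 ≈ 3.3922e+10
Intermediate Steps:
((-232308/(-180375) - 134293/159407) - 214214)*(-68*37*9 - 135712) = ((-232308*(-1/180375) - 134293*1/159407) - 214214)*(-2516*9 - 135712) = ((77436/60125 - 134293/159407) - 214214)*(-22644 - 135712) = (4269473827/9584345875 - 214214)*(-158356) = -2053096797793423/9584345875*(-158356) = 325120196511375292588/9584345875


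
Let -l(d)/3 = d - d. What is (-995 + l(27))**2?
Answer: 990025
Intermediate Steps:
l(d) = 0 (l(d) = -3*(d - d) = -3*0 = 0)
(-995 + l(27))**2 = (-995 + 0)**2 = (-995)**2 = 990025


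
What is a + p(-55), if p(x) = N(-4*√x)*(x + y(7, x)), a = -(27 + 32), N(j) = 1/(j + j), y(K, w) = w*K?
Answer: -59 - I*√55 ≈ -59.0 - 7.4162*I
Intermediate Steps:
y(K, w) = K*w
N(j) = 1/(2*j)
a = -59 (a = -1*59 = -59)
p(x) = -√x (p(x) = (1/(2*((-4*√x))))*(x + 7*x) = ((-1/(4*√x))/2)*(8*x) = (-1/(8*√x))*(8*x) = -√x)
a + p(-55) = -59 - √(-55) = -59 - I*√55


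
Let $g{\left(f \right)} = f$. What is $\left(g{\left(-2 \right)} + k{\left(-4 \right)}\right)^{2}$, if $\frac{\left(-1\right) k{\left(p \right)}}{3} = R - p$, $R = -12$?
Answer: $484$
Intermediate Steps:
$k{\left(p \right)} = 36 + 3 p$ ($k{\left(p \right)} = - 3 \left(-12 - p\right) = 36 + 3 p$)
$\left(g{\left(-2 \right)} + k{\left(-4 \right)}\right)^{2} = \left(-2 + \left(36 + 3 \left(-4\right)\right)\right)^{2} = \left(-2 + \left(36 - 12\right)\right)^{2} = \left(-2 + 24\right)^{2} = 22^{2} = 484$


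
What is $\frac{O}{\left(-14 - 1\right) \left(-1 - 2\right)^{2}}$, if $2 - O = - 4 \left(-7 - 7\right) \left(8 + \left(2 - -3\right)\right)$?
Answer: $\frac{242}{45} \approx 5.3778$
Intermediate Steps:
$O = -726$ ($O = 2 - - 4 \left(-7 - 7\right) \left(8 + \left(2 - -3\right)\right) = 2 - - 4 \left(- 14 \left(8 + \left(2 + 3\right)\right)\right) = 2 - - 4 \left(- 14 \left(8 + 5\right)\right) = 2 - - 4 \left(\left(-14\right) 13\right) = 2 - \left(-4\right) \left(-182\right) = 2 - 728 = -726$)
$\frac{O}{\left(-14 - 1\right) \left(-1 - 2\right)^{2}} = - \frac{726}{\left(-14 - 1\right) \left(-1 - 2\right)^{2}} = - \frac{726}{\left(-15\right) \left(-3\right)^{2}} = - \frac{726}{\left(-15\right) 9} = - \frac{726}{-135} = \left(-726\right) \left(- \frac{1}{135}\right) = \frac{242}{45}$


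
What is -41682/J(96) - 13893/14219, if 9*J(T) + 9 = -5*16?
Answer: 5332850745/1265491 ≈ 4214.1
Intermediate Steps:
J(T) = -89/9 (J(T) = -1 + (-5*16)/9 = -1 + (1/9)*(-80) = -1 - 80/9 = -89/9)
-41682/J(96) - 13893/14219 = -41682/(-89/9) - 13893/14219 = -41682*(-9/89) - 13893*1/14219 = 375138/89 - 13893/14219 = 5332850745/1265491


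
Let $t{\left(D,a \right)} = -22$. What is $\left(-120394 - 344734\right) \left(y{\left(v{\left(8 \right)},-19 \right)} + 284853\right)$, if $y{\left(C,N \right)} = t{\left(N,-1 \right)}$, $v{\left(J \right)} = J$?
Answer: $-132482873368$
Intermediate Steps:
$y{\left(C,N \right)} = -22$
$\left(-120394 - 344734\right) \left(y{\left(v{\left(8 \right)},-19 \right)} + 284853\right) = \left(-120394 - 344734\right) \left(-22 + 284853\right) = \left(-465128\right) 284831 = -132482873368$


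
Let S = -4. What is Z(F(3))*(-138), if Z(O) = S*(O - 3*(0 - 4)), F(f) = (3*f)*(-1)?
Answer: 1656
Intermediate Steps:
F(f) = -3*f
Z(O) = -48 - 4*O (Z(O) = -4*(O - 3*(0 - 4)) = -4*(O - 3*(-4)) = -4*(O + 12) = -4*(12 + O) = -48 - 4*O)
Z(F(3))*(-138) = (-48 - (-12)*3)*(-138) = (-48 - 4*(-9))*(-138) = (-48 + 36)*(-138) = -12*(-138) = 1656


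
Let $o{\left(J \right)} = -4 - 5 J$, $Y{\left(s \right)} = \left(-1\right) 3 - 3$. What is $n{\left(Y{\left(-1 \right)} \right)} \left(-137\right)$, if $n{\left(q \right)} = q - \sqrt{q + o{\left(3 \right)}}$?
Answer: $822 + 685 i \approx 822.0 + 685.0 i$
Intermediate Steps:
$Y{\left(s \right)} = -6$ ($Y{\left(s \right)} = -3 - 3 = -6$)
$n{\left(q \right)} = q - \sqrt{-19 + q}$ ($n{\left(q \right)} = q - \sqrt{q - 19} = q - \sqrt{-19 + q}$)
$n{\left(Y{\left(-1 \right)} \right)} \left(-137\right) = \left(-6 - \sqrt{-19 - 6}\right) \left(-137\right) = \left(-6 - \sqrt{-25}\right) \left(-137\right) = \left(-6 - 5 i\right) \left(-137\right) = 822 + 685 i$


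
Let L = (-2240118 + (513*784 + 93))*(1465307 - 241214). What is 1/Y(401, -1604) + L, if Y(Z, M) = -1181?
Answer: -2656870320863890/1181 ≈ -2.2497e+12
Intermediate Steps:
L = -2249678510469 (L = (-2240118 + (402192 + 93))*1224093 = (-2240118 + 402285)*1224093 = -1837833*1224093 = -2249678510469)
1/Y(401, -1604) + L = 1/(-1181) - 2249678510469 = -1/1181 - 2249678510469 = -2656870320863890/1181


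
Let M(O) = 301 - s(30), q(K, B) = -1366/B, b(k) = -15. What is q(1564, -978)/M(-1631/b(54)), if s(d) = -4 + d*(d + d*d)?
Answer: -683/13493955 ≈ -5.0615e-5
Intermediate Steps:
s(d) = -4 + d*(d + d²)
M(O) = -27595 (M(O) = 301 - (-4 + 30² + 30³) = 301 - (-4 + 900 + 27000) = 301 - 1*27896 = 301 - 27896 = -27595)
q(1564, -978)/M(-1631/b(54)) = -1366/(-978)/(-27595) = -1366*(-1/978)*(-1/27595) = (683/489)*(-1/27595) = -683/13493955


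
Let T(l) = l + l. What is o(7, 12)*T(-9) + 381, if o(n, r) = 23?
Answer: -33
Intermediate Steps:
T(l) = 2*l
o(7, 12)*T(-9) + 381 = 23*(2*(-9)) + 381 = 23*(-18) + 381 = -414 + 381 = -33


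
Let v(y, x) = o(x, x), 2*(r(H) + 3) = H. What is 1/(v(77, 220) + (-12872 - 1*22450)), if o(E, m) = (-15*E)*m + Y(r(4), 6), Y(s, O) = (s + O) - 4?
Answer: -1/761321 ≈ -1.3135e-6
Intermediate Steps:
r(H) = -3 + H/2
Y(s, O) = -4 + O + s (Y(s, O) = (O + s) - 4 = -4 + O + s)
o(E, m) = 1 - 15*E*m (o(E, m) = (-15*E)*m + (-4 + 6 + (-3 + (½)*4)) = -15*E*m + (-4 + 6 + (-3 + 2)) = -15*E*m + (-4 + 6 - 1) = -15*E*m + 1 = 1 - 15*E*m)
v(y, x) = 1 - 15*x² (v(y, x) = 1 - 15*x*x = 1 - 15*x²)
1/(v(77, 220) + (-12872 - 1*22450)) = 1/((1 - 15*220²) + (-12872 - 1*22450)) = 1/((1 - 15*48400) + (-12872 - 22450)) = 1/((1 - 726000) - 35322) = 1/(-725999 - 35322) = 1/(-761321) = -1/761321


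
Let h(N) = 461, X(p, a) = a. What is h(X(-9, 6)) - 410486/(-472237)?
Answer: 218111743/472237 ≈ 461.87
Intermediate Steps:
h(X(-9, 6)) - 410486/(-472237) = 461 - 410486/(-472237) = 461 - 410486*(-1)/472237 = 461 - 1*(-410486/472237) = 461 + 410486/472237 = 218111743/472237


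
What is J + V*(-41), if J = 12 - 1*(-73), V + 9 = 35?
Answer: -981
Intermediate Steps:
V = 26 (V = -9 + 35 = 26)
J = 85 (J = 12 + 73 = 85)
J + V*(-41) = 85 + 26*(-41) = 85 - 1066 = -981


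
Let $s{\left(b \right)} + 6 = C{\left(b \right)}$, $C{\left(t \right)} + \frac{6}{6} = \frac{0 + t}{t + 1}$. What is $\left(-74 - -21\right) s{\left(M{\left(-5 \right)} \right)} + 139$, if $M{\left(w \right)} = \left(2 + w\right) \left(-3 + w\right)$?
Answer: $\frac{11478}{25} \approx 459.12$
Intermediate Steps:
$M{\left(w \right)} = \left(-3 + w\right) \left(2 + w\right)$
$C{\left(t \right)} = -1 + \frac{t}{1 + t}$ ($C{\left(t \right)} = -1 + \frac{0 + t}{t + 1} = -1 + \frac{t}{1 + t}$)
$s{\left(b \right)} = -6 - \frac{1}{1 + b}$
$\left(-74 - -21\right) s{\left(M{\left(-5 \right)} \right)} + 139 = \left(-74 - -21\right) \frac{-7 - 6 \left(-6 + \left(-5\right)^{2} - -5\right)}{1 - \left(1 - 25\right)} + 139 = \left(-74 + 21\right) \frac{-7 - 6 \left(-6 + 25 + 5\right)}{1 + \left(-6 + 25 + 5\right)} + 139 = - 53 \frac{-7 - 144}{1 + 24} + 139 = - 53 \frac{-7 - 144}{25} + 139 = - 53 \cdot \frac{1}{25} \left(-151\right) + 139 = \left(-53\right) \left(- \frac{151}{25}\right) + 139 = \frac{8003}{25} + 139 = \frac{11478}{25}$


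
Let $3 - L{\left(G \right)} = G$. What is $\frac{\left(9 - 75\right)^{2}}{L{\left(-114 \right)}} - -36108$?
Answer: $\frac{469888}{13} \approx 36145.0$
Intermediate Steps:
$L{\left(G \right)} = 3 - G$
$\frac{\left(9 - 75\right)^{2}}{L{\left(-114 \right)}} - -36108 = \frac{\left(9 - 75\right)^{2}}{3 - -114} - -36108 = \frac{\left(-66\right)^{2}}{3 + 114} + 36108 = \frac{4356}{117} + 36108 = 4356 \cdot \frac{1}{117} + 36108 = \frac{484}{13} + 36108 = \frac{469888}{13}$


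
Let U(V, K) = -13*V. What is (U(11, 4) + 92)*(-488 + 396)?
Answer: 4692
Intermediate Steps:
(U(11, 4) + 92)*(-488 + 396) = (-13*11 + 92)*(-488 + 396) = (-143 + 92)*(-92) = -51*(-92) = 4692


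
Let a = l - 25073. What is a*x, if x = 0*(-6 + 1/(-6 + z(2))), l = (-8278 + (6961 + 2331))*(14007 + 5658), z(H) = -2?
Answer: 0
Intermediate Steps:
l = 19940310 (l = (-8278 + 9292)*19665 = 1014*19665 = 19940310)
x = 0 (x = 0*(-6 + 1/(-6 - 2)) = 0*(-6 + 1/(-8)) = 0*(-6 - ⅛) = 0*(-49/8) = 0)
a = 19915237 (a = 19940310 - 25073 = 19915237)
a*x = 19915237*0 = 0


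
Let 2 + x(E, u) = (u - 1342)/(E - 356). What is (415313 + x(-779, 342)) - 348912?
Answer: 15072773/227 ≈ 66400.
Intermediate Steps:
x(E, u) = -2 + (-1342 + u)/(-356 + E) (x(E, u) = -2 + (u - 1342)/(E - 356) = -2 + (-1342 + u)/(-356 + E))
(415313 + x(-779, 342)) - 348912 = (415313 + (-630 + 342 - 2*(-779))/(-356 - 779)) - 348912 = (415313 + (-630 + 342 + 1558)/(-1135)) - 348912 = (415313 - 1/1135*1270) - 348912 = (415313 - 254/227) - 348912 = 94275797/227 - 348912 = 15072773/227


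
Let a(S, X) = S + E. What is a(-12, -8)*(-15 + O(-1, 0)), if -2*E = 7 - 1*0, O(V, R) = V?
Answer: 248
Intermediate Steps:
E = -7/2 (E = -(7 - 1*0)/2 = -(7 + 0)/2 = -½*7 = -7/2 ≈ -3.5000)
a(S, X) = -7/2 + S (a(S, X) = S - 7/2 = -7/2 + S)
a(-12, -8)*(-15 + O(-1, 0)) = (-7/2 - 12)*(-15 - 1) = -31/2*(-16) = 248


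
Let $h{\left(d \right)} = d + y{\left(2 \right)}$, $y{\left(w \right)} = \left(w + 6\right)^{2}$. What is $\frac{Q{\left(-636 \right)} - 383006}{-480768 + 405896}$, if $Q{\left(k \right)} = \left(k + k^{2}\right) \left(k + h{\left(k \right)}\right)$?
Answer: $\frac{244122943}{37436} \approx 6521.1$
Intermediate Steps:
$y{\left(w \right)} = \left(6 + w\right)^{2}$
$h{\left(d \right)} = 64 + d$ ($h{\left(d \right)} = d + \left(6 + 2\right)^{2} = d + 8^{2} = d + 64 = 64 + d$)
$Q{\left(k \right)} = \left(64 + 2 k\right) \left(k + k^{2}\right)$ ($Q{\left(k \right)} = \left(k + k^{2}\right) \left(k + \left(64 + k\right)\right) = \left(k + k^{2}\right) \left(64 + 2 k\right) = \left(64 + 2 k\right) \left(k + k^{2}\right)$)
$\frac{Q{\left(-636 \right)} - 383006}{-480768 + 405896} = \frac{2 \left(-636\right) \left(32 + \left(-636\right)^{2} + 33 \left(-636\right)\right) - 383006}{-480768 + 405896} = \frac{2 \left(-636\right) \left(32 + 404496 - 20988\right) - 383006}{-74872} = \left(2 \left(-636\right) 383540 - 383006\right) \left(- \frac{1}{74872}\right) = \left(-487862880 - 383006\right) \left(- \frac{1}{74872}\right) = \left(-488245886\right) \left(- \frac{1}{74872}\right) = \frac{244122943}{37436}$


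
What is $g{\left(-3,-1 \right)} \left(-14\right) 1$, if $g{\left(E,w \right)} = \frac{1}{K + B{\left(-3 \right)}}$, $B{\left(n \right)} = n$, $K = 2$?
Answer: $14$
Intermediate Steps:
$g{\left(E,w \right)} = -1$ ($g{\left(E,w \right)} = \frac{1}{2 - 3} = \frac{1}{-1} = -1$)
$g{\left(-3,-1 \right)} \left(-14\right) 1 = \left(-1\right) \left(-14\right) 1 = 14 \cdot 1 = 14$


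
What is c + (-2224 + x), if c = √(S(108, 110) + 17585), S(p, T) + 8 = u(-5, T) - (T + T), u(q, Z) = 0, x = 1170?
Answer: -1054 + √17357 ≈ -922.25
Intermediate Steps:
S(p, T) = -8 - 2*T (S(p, T) = -8 + (0 - (T + T)) = -8 + (0 - 2*T) = -8 - 2*T)
c = √17357 (c = √((-8 - 2*110) + 17585) = √((-8 - 220) + 17585) = √(-228 + 17585) = √17357 ≈ 131.75)
c + (-2224 + x) = √17357 + (-2224 + 1170) = √17357 - 1054 = -1054 + √17357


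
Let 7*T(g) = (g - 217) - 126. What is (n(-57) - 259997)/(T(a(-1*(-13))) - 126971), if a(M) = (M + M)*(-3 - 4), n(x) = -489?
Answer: 937/457 ≈ 2.0503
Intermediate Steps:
a(M) = -14*M (a(M) = (2*M)*(-7) = -14*M)
T(g) = -49 + g/7 (T(g) = ((g - 217) - 126)/7 = ((-217 + g) - 126)/7 = (-343 + g)/7 = -49 + g/7)
(n(-57) - 259997)/(T(a(-1*(-13))) - 126971) = (-489 - 259997)/((-49 + (-(-14)*(-13))/7) - 126971) = -260486/((-49 + (-14*13)/7) - 126971) = -260486/((-49 + (⅐)*(-182)) - 126971) = -260486/((-49 - 26) - 126971) = -260486/(-75 - 126971) = -260486/(-127046) = -260486*(-1/127046) = 937/457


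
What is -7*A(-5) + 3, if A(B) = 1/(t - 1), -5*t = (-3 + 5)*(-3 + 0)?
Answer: -32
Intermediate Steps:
t = 6/5 (t = -(-3 + 5)*(-3 + 0)/5 = -2*(-3)/5 = -⅕*(-6) = 6/5 ≈ 1.2000)
A(B) = 5 (A(B) = 1/(6/5 - 1) = 1/(⅕) = 5)
-7*A(-5) + 3 = -7*5 + 3 = -35 + 3 = -32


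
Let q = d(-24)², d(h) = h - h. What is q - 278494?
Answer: -278494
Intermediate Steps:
d(h) = 0
q = 0 (q = 0² = 0)
q - 278494 = 0 - 278494 = -278494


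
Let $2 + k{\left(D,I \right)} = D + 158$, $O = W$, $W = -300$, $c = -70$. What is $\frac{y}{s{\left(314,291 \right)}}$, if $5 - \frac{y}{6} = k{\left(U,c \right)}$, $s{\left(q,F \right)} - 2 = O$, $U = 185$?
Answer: $\frac{1008}{149} \approx 6.7651$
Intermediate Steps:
$O = -300$
$s{\left(q,F \right)} = -298$ ($s{\left(q,F \right)} = 2 - 300 = -298$)
$k{\left(D,I \right)} = 156 + D$ ($k{\left(D,I \right)} = -2 + \left(D + 158\right) = -2 + \left(158 + D\right) = 156 + D$)
$y = -2016$ ($y = 30 - 6 \left(156 + 185\right) = 30 - 2046 = -2016$)
$\frac{y}{s{\left(314,291 \right)}} = - \frac{2016}{-298} = \left(-2016\right) \left(- \frac{1}{298}\right) = \frac{1008}{149}$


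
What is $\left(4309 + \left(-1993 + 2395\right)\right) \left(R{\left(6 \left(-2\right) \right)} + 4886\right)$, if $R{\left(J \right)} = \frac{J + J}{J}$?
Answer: $23027368$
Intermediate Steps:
$R{\left(J \right)} = 2$ ($R{\left(J \right)} = \frac{2 J}{J} = 2$)
$\left(4309 + \left(-1993 + 2395\right)\right) \left(R{\left(6 \left(-2\right) \right)} + 4886\right) = \left(4309 + \left(-1993 + 2395\right)\right) \left(2 + 4886\right) = \left(4309 + 402\right) 4888 = 4711 \cdot 4888 = 23027368$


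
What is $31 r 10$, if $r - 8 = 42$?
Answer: $15500$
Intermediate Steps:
$r = 50$ ($r = 8 + 42 = 50$)
$31 r 10 = 31 \cdot 50 \cdot 10 = 1550 \cdot 10 = 15500$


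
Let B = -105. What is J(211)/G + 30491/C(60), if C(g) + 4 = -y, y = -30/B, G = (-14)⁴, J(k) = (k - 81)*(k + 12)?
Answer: -2049631523/288120 ≈ -7113.8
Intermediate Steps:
J(k) = (-81 + k)*(12 + k)
G = 38416
y = 2/7 (y = -30/(-105) = -30*(-1/105) = 2/7 ≈ 0.28571)
C(g) = -30/7 (C(g) = -4 - 1*2/7 = -4 - 2/7 = -30/7)
J(211)/G + 30491/C(60) = (-972 + 211² - 69*211)/38416 + 30491/(-30/7) = (-972 + 44521 - 14559)*(1/38416) + 30491*(-7/30) = 28990*(1/38416) - 213437/30 = 14495/19208 - 213437/30 = -2049631523/288120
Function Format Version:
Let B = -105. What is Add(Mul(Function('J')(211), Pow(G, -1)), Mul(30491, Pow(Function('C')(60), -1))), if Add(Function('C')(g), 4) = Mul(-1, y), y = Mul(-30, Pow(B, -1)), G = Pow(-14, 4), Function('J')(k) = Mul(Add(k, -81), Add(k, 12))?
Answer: Rational(-2049631523, 288120) ≈ -7113.8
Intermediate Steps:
Function('J')(k) = Mul(Add(-81, k), Add(12, k))
G = 38416
y = Rational(2, 7) (y = Mul(-30, Pow(-105, -1)) = Mul(-30, Rational(-1, 105)) = Rational(2, 7) ≈ 0.28571)
Function('C')(g) = Rational(-30, 7) (Function('C')(g) = Add(-4, Mul(-1, Rational(2, 7))) = Add(-4, Rational(-2, 7)) = Rational(-30, 7))
Add(Mul(Function('J')(211), Pow(G, -1)), Mul(30491, Pow(Function('C')(60), -1))) = Add(Mul(Add(-972, Pow(211, 2), Mul(-69, 211)), Pow(38416, -1)), Mul(30491, Pow(Rational(-30, 7), -1))) = Add(Mul(Add(-972, 44521, -14559), Rational(1, 38416)), Mul(30491, Rational(-7, 30))) = Add(Mul(28990, Rational(1, 38416)), Rational(-213437, 30)) = Add(Rational(14495, 19208), Rational(-213437, 30)) = Rational(-2049631523, 288120)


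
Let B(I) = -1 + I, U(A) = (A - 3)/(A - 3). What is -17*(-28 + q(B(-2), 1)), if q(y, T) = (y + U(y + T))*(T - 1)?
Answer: 476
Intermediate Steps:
U(A) = 1 (U(A) = (-3 + A)/(-3 + A) = 1)
q(y, T) = (1 + y)*(-1 + T) (q(y, T) = (y + 1)*(T - 1) = (1 + y)*(-1 + T))
-17*(-28 + q(B(-2), 1)) = -17*(-28 + (-1 + 1 - (-1 - 2) + 1*(-1 - 2))) = -17*(-28 + (-1 + 1 - 1*(-3) + 1*(-3))) = -17*(-28 + (-1 + 1 + 3 - 3)) = -17*(-28 + 0) = -17*(-28) = 476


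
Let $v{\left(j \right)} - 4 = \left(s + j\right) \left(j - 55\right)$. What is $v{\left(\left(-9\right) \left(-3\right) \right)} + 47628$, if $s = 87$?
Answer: $44440$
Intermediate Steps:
$v{\left(j \right)} = 4 + \left(-55 + j\right) \left(87 + j\right)$ ($v{\left(j \right)} = 4 + \left(87 + j\right) \left(j - 55\right) = 4 + \left(87 + j\right) \left(-55 + j\right) = 4 + \left(-55 + j\right) \left(87 + j\right)$)
$v{\left(\left(-9\right) \left(-3\right) \right)} + 47628 = \left(-4781 + \left(\left(-9\right) \left(-3\right)\right)^{2} + 32 \left(\left(-9\right) \left(-3\right)\right)\right) + 47628 = \left(-4781 + 27^{2} + 32 \cdot 27\right) + 47628 = \left(-4781 + 729 + 864\right) + 47628 = -3188 + 47628 = 44440$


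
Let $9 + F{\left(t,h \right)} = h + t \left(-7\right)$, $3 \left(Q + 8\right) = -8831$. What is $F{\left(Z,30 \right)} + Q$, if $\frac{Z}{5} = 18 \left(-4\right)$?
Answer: $- \frac{1232}{3} \approx -410.67$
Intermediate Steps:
$Q = - \frac{8855}{3}$ ($Q = -8 + \frac{1}{3} \left(-8831\right) = -8 - \frac{8831}{3} = - \frac{8855}{3} \approx -2951.7$)
$Z = -360$ ($Z = 5 \cdot 18 \left(-4\right) = 5 \left(-72\right) = -360$)
$F{\left(t,h \right)} = -9 + h - 7 t$ ($F{\left(t,h \right)} = -9 + \left(h + t \left(-7\right)\right) = -9 + \left(h - 7 t\right) = -9 + h - 7 t$)
$F{\left(Z,30 \right)} + Q = \left(-9 + 30 - -2520\right) - \frac{8855}{3} = \left(-9 + 30 + 2520\right) - \frac{8855}{3} = 2541 - \frac{8855}{3} = - \frac{1232}{3}$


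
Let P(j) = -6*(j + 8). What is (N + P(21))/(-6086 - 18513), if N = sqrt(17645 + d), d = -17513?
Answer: 174/24599 - 2*sqrt(33)/24599 ≈ 0.0066064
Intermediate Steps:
P(j) = -48 - 6*j (P(j) = -6*(8 + j) = -48 - 6*j)
N = 2*sqrt(33) (N = sqrt(17645 - 17513) = sqrt(132) = 2*sqrt(33) ≈ 11.489)
(N + P(21))/(-6086 - 18513) = (2*sqrt(33) + (-48 - 6*21))/(-6086 - 18513) = (2*sqrt(33) + (-48 - 126))/(-24599) = (2*sqrt(33) - 174)*(-1/24599) = (-174 + 2*sqrt(33))*(-1/24599) = 174/24599 - 2*sqrt(33)/24599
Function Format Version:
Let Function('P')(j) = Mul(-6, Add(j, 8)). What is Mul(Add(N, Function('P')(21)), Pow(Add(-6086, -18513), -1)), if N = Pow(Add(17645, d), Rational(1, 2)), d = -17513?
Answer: Add(Rational(174, 24599), Mul(Rational(-2, 24599), Pow(33, Rational(1, 2)))) ≈ 0.0066064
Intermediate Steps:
Function('P')(j) = Add(-48, Mul(-6, j)) (Function('P')(j) = Mul(-6, Add(8, j)) = Add(-48, Mul(-6, j)))
N = Mul(2, Pow(33, Rational(1, 2))) (N = Pow(Add(17645, -17513), Rational(1, 2)) = Pow(132, Rational(1, 2)) = Mul(2, Pow(33, Rational(1, 2))) ≈ 11.489)
Mul(Add(N, Function('P')(21)), Pow(Add(-6086, -18513), -1)) = Mul(Add(Mul(2, Pow(33, Rational(1, 2))), Add(-48, Mul(-6, 21))), Pow(Add(-6086, -18513), -1)) = Mul(Add(Mul(2, Pow(33, Rational(1, 2))), Add(-48, -126)), Pow(-24599, -1)) = Mul(Add(Mul(2, Pow(33, Rational(1, 2))), -174), Rational(-1, 24599)) = Mul(Add(-174, Mul(2, Pow(33, Rational(1, 2)))), Rational(-1, 24599)) = Add(Rational(174, 24599), Mul(Rational(-2, 24599), Pow(33, Rational(1, 2))))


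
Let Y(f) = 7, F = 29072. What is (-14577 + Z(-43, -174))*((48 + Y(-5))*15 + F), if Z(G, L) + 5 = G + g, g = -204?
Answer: -443342613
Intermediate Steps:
Z(G, L) = -209 + G (Z(G, L) = -5 + (G - 204) = -5 + (-204 + G) = -209 + G)
(-14577 + Z(-43, -174))*((48 + Y(-5))*15 + F) = (-14577 + (-209 - 43))*((48 + 7)*15 + 29072) = (-14577 - 252)*(55*15 + 29072) = -14829*(825 + 29072) = -14829*29897 = -443342613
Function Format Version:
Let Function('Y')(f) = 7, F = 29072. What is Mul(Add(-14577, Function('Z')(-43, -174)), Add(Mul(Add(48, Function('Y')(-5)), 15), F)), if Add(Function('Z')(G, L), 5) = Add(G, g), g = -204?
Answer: -443342613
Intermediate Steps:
Function('Z')(G, L) = Add(-209, G) (Function('Z')(G, L) = Add(-5, Add(G, -204)) = Add(-5, Add(-204, G)) = Add(-209, G))
Mul(Add(-14577, Function('Z')(-43, -174)), Add(Mul(Add(48, Function('Y')(-5)), 15), F)) = Mul(Add(-14577, Add(-209, -43)), Add(Mul(Add(48, 7), 15), 29072)) = Mul(Add(-14577, -252), Add(Mul(55, 15), 29072)) = Mul(-14829, Add(825, 29072)) = Mul(-14829, 29897) = -443342613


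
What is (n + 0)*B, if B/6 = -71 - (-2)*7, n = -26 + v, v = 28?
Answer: -684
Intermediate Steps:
n = 2 (n = -26 + 28 = 2)
B = -342 (B = 6*(-71 - (-2)*7) = 6*(-71 - 1*(-14)) = 6*(-71 + 14) = 6*(-57) = -342)
(n + 0)*B = (2 + 0)*(-342) = 2*(-342) = -684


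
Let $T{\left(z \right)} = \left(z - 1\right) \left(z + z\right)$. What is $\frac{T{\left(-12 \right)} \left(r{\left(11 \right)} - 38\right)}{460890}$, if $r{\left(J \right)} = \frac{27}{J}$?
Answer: $- \frac{20332}{844965} \approx -0.024063$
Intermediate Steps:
$T{\left(z \right)} = 2 z \left(-1 + z\right)$ ($T{\left(z \right)} = \left(-1 + z\right) 2 z = 2 z \left(-1 + z\right)$)
$\frac{T{\left(-12 \right)} \left(r{\left(11 \right)} - 38\right)}{460890} = \frac{2 \left(-12\right) \left(-1 - 12\right) \left(\frac{27}{11} - 38\right)}{460890} = 2 \left(-12\right) \left(-13\right) \left(27 \cdot \frac{1}{11} - 38\right) \frac{1}{460890} = 312 \left(\frac{27}{11} - 38\right) \frac{1}{460890} = 312 \left(- \frac{391}{11}\right) \frac{1}{460890} = \left(- \frac{121992}{11}\right) \frac{1}{460890} = - \frac{20332}{844965}$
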